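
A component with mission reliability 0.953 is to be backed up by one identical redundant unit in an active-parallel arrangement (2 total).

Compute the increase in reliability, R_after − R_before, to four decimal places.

0.0448

R_before = 0.953
R_after = 1 − (1 − 0.953)^2 = 0.9978
ΔR = 0.9978 − 0.953 = 0.0448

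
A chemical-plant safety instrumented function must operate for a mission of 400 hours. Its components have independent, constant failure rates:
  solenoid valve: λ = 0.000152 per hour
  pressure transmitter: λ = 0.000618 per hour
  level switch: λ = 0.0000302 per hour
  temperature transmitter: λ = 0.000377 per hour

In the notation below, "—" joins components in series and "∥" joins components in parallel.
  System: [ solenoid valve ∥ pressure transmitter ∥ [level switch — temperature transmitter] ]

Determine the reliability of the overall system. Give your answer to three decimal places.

0.998

R(solenoid valve) = exp(−0.000152 × 400) = 0.94101
R(pressure transmitter) = exp(−0.000618 × 400) = 0.78098
R(level switch) = exp(−0.0000302 × 400) = 0.98799
R(temperature transmitter) = exp(−0.000377 × 400) = 0.86002
Series (level switch and temperature transmitter): 0.98799 × 0.86002 = 0.84969
Parallel (solenoid valve, pressure transmitter, and [0.84969]): 1 − (1 − 0.94101)(1 − 0.78098)(1 − 0.84969) = 0.998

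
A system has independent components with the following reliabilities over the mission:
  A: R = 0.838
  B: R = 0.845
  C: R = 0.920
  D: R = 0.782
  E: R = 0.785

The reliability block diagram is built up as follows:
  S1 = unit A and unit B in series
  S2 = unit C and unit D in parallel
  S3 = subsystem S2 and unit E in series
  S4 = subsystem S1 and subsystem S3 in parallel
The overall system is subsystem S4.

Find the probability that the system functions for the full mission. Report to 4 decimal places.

Series (A and B): 0.838000 × 0.845000 = 0.708110
Parallel (C and D): 1 − (1 − 0.920000)(1 − 0.782000) = 0.982560
Series ([0.982560] and E): 0.982560 × 0.785000 = 0.771310
Parallel ([0.708110] and [0.771310]): 1 − (1 − 0.708110)(1 − 0.771310) = 0.9332

0.9332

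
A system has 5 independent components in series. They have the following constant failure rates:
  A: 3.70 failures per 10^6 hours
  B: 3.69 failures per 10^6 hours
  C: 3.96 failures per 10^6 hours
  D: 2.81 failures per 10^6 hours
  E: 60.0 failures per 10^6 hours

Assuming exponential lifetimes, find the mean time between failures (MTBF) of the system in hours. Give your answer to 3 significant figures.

Series of exponential components: λ_sys = Σ λ_i
λ_sys = 0.00000370 + 0.00000369 + 0.00000396 + 0.00000281 + 0.0000600 = 7.4160e-05 /h
MTBF = 1 / λ_sys = 13500 h

13500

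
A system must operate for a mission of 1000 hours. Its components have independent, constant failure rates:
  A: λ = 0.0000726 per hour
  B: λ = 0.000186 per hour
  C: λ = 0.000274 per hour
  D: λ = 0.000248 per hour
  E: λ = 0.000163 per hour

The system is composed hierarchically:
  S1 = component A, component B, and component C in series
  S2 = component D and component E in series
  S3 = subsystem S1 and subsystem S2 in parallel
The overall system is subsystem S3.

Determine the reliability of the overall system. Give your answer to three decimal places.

R(A) = exp(−0.0000726 × 1000) = 0.92997
R(B) = exp(−0.000186 × 1000) = 0.83027
R(C) = exp(−0.000274 × 1000) = 0.76033
R(D) = exp(−0.000248 × 1000) = 0.78036
R(E) = exp(−0.000163 × 1000) = 0.84959
Series (A, B, and C): 0.92997 × 0.83027 × 0.76033 = 0.58707
Series (D and E): 0.78036 × 0.84959 = 0.66299
Parallel ([0.58707] and [0.66299]): 1 − (1 − 0.58707)(1 − 0.66299) = 0.861

0.861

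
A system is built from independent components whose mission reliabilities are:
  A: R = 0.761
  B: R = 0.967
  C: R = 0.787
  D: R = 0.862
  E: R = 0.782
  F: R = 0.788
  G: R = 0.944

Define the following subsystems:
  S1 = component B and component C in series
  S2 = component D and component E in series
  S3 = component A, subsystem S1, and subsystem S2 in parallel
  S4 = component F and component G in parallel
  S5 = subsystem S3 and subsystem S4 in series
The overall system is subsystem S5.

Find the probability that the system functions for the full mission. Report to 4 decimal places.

Series (B and C): 0.967000 × 0.787000 = 0.761029
Series (D and E): 0.862000 × 0.782000 = 0.674084
Parallel (A, [0.761029], and [0.674084]): 1 − (1 − 0.761000)(1 − 0.761029)(1 − 0.674084) = 0.981386
Parallel (F and G): 1 − (1 − 0.788000)(1 − 0.944000) = 0.988128
Series ([0.981386] and [0.988128]): 0.981386 × 0.988128 = 0.9697

0.9697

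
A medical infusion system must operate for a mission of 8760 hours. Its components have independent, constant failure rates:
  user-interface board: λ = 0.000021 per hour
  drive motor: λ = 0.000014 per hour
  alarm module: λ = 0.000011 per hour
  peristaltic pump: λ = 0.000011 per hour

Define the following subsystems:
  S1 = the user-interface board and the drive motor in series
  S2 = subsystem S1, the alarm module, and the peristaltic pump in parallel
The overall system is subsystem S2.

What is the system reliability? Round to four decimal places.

R(user-interface board) = exp(−0.000021 × 8760) = 0.831969
R(drive motor) = exp(−0.000014 × 8760) = 0.884582
R(alarm module) = exp(−0.000011 × 8760) = 0.908137
R(peristaltic pump) = exp(−0.000011 × 8760) = 0.908137
Series (user-interface board and drive motor): 0.831969 × 0.884582 = 0.735945
Parallel ([0.735945], alarm module, and peristaltic pump): 1 − (1 − 0.735945)(1 − 0.908137)(1 − 0.908137) = 0.9978

0.9978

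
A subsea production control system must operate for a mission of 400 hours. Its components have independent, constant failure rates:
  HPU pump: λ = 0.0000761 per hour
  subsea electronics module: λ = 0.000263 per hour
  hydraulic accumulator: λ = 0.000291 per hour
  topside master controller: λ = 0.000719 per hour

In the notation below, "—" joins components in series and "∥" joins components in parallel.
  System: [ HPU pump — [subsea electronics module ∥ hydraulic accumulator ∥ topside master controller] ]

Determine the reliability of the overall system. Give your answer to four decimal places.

0.9674

R(HPU pump) = exp(−0.0000761 × 400) = 0.970019
R(subsea electronics module) = exp(−0.000263 × 400) = 0.900144
R(hydraulic accumulator) = exp(−0.000291 × 400) = 0.890119
R(topside master controller) = exp(−0.000719 × 400) = 0.750062
Parallel (subsea electronics module, hydraulic accumulator, and topside master controller): 1 − (1 − 0.900144)(1 − 0.890119)(1 − 0.750062) = 0.997258
Series (HPU pump and [0.997258]): 0.970019 × 0.997258 = 0.9674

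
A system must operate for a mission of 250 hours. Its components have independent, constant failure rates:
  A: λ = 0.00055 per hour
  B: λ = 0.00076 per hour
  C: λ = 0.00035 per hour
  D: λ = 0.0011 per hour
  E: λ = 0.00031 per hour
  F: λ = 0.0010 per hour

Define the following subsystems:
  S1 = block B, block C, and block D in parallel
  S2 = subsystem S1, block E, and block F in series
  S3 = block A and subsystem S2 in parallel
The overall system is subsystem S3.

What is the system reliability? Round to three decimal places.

R(A) = exp(−0.00055 × 250) = 0.87153
R(B) = exp(−0.00076 × 250) = 0.82696
R(C) = exp(−0.00035 × 250) = 0.91622
R(D) = exp(−0.0011 × 250) = 0.75957
R(E) = exp(−0.00031 × 250) = 0.92543
R(F) = exp(−0.0010 × 250) = 0.77880
Parallel (B, C, and D): 1 − (1 − 0.82696)(1 − 0.91622)(1 − 0.75957) = 0.99651
Series ([0.99651], E, and F): 0.99651 × 0.92543 × 0.77880 = 0.71821
Parallel (A and [0.71821]): 1 − (1 − 0.87153)(1 − 0.71821) = 0.964

0.964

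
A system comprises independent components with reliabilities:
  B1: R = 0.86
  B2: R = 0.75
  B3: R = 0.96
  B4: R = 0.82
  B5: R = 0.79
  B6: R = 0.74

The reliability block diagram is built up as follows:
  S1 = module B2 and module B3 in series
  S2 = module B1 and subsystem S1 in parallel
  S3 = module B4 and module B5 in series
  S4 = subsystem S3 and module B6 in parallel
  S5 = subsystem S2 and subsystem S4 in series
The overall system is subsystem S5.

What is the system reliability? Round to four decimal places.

0.8728

Series (B2 and B3): 0.750000 × 0.960000 = 0.720000
Parallel (B1 and [0.720000]): 1 − (1 − 0.860000)(1 − 0.720000) = 0.960800
Series (B4 and B5): 0.820000 × 0.790000 = 0.647800
Parallel ([0.647800] and B6): 1 − (1 − 0.647800)(1 − 0.740000) = 0.908428
Series ([0.960800] and [0.908428]): 0.960800 × 0.908428 = 0.8728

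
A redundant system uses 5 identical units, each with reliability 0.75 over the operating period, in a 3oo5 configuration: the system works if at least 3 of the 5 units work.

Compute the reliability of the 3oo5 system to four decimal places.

R = Σ_{i=3}^{5} C(5,i) p^i (1−p)^{5−i} with p = 0.75
C(5,3)·0.75^3·0.25^2 = 0.263672
C(5,4)·0.75^4·0.25^1 = 0.395508
C(5,5)·0.75^5·0.25^0 = 0.237305
Sum = 0.8965

0.8965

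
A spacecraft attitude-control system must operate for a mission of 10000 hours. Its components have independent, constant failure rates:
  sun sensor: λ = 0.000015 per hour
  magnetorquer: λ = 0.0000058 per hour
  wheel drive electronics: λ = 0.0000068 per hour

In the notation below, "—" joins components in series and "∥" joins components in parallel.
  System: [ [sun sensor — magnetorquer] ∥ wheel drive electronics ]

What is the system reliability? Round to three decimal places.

0.988

R(sun sensor) = exp(−0.000015 × 10000) = 0.86071
R(magnetorquer) = exp(−0.0000058 × 10000) = 0.94365
R(wheel drive electronics) = exp(−0.0000068 × 10000) = 0.93426
Series (sun sensor and magnetorquer): 0.86071 × 0.94365 = 0.81221
Parallel ([0.81221] and wheel drive electronics): 1 − (1 − 0.81221)(1 − 0.93426) = 0.988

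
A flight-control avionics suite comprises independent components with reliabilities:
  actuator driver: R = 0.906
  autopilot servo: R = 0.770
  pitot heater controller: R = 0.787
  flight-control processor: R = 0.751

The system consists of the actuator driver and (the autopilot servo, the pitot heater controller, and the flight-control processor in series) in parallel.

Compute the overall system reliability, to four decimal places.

0.9488

Series (autopilot servo, pitot heater controller, and flight-control processor): 0.770000 × 0.787000 × 0.751000 = 0.455098
Parallel (actuator driver and [0.455098]): 1 − (1 − 0.906000)(1 − 0.455098) = 0.9488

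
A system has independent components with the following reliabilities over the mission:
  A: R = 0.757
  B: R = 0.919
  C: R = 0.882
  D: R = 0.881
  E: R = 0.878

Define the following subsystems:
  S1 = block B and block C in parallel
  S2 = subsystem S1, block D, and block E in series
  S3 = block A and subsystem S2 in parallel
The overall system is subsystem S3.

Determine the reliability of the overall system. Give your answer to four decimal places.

0.9432

Parallel (B and C): 1 − (1 − 0.919000)(1 − 0.882000) = 0.990442
Series ([0.990442], D, and E): 0.990442 × 0.881000 × 0.878000 = 0.766125
Parallel (A and [0.766125]): 1 − (1 − 0.757000)(1 − 0.766125) = 0.9432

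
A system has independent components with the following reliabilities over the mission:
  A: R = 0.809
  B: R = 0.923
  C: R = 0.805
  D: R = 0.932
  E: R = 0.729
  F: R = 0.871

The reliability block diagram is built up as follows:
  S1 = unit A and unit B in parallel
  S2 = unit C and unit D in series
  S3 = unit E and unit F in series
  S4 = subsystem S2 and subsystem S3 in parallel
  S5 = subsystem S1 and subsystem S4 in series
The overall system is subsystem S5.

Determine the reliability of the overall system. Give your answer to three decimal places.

0.895

Parallel (A and B): 1 − (1 − 0.80900)(1 − 0.92300) = 0.98529
Series (C and D): 0.80500 × 0.93200 = 0.75026
Series (E and F): 0.72900 × 0.87100 = 0.63496
Parallel ([0.75026] and [0.63496]): 1 − (1 − 0.75026)(1 − 0.63496) = 0.90883
Series ([0.98529] and [0.90883]): 0.98529 × 0.90883 = 0.895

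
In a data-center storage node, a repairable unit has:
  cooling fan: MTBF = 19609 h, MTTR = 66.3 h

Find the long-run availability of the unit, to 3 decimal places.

A(cooling fan) = MTBF/(MTBF+MTTR) = 19609/(19609+66.3) = 0.997

0.997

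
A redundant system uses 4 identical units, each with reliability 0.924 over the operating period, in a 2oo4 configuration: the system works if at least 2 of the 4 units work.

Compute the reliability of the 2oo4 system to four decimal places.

0.9983

R = Σ_{i=2}^{4} C(4,i) p^i (1−p)^{4−i} with p = 0.924
C(4,2)·0.924^2·0.076^2 = 0.029588
C(4,3)·0.924^3·0.076^1 = 0.239822
C(4,4)·0.924^4·0.076^0 = 0.728933
Sum = 0.9983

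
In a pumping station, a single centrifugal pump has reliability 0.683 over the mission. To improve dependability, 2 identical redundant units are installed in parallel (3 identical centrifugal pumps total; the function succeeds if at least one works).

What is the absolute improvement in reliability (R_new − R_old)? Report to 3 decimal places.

0.285

R_before = 0.683
R_after = 1 − (1 − 0.683)^3 = 0.968
ΔR = 0.968 − 0.683 = 0.285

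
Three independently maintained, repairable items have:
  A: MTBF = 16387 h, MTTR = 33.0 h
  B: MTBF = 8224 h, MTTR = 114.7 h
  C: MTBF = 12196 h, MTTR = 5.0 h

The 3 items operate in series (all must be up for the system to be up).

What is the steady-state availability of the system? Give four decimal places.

0.9839

A(A) = MTBF/(MTBF+MTTR) = 16387/(16387+33.0) = 0.997990
A(B) = MTBF/(MTBF+MTTR) = 8224/(8224+114.7) = 0.986245
A(C) = MTBF/(MTBF+MTTR) = 12196/(12196+5.0) = 0.999590
Series availability: 0.997990 × 0.986245 × 0.999590 = 0.9839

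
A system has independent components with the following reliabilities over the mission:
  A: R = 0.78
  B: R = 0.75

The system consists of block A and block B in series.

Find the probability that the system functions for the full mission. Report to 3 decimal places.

0.585

Series (A and B): 0.78000 × 0.75000 = 0.585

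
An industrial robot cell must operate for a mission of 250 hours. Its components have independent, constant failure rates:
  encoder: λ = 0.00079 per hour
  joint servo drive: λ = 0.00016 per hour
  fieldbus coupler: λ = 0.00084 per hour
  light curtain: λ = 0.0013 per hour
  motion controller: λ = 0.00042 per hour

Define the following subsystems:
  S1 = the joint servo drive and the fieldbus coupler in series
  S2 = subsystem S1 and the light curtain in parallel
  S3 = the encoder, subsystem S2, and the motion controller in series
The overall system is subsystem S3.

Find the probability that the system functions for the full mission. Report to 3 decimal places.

R(encoder) = exp(−0.00079 × 250) = 0.82078
R(joint servo drive) = exp(−0.00016 × 250) = 0.96079
R(fieldbus coupler) = exp(−0.00084 × 250) = 0.81058
R(light curtain) = exp(−0.0013 × 250) = 0.72253
R(motion controller) = exp(−0.00042 × 250) = 0.90032
Series (joint servo drive and fieldbus coupler): 0.96079 × 0.81058 = 0.77880
Parallel ([0.77880] and light curtain): 1 − (1 − 0.77880)(1 − 0.72253) = 0.93862
Series (encoder, [0.93862], and motion controller): 0.82078 × 0.93862 × 0.90032 = 0.694

0.694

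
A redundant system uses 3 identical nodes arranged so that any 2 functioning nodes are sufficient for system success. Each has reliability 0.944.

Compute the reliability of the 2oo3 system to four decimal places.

R = Σ_{i=2}^{3} C(3,i) p^i (1−p)^{3−i} with p = 0.944
C(3,2)·0.944^2·0.056^1 = 0.149711
C(3,3)·0.944^3·0.056^0 = 0.841232
Sum = 0.9909

0.9909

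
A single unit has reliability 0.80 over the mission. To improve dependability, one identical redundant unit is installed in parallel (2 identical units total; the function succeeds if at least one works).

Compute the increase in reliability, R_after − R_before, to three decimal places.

R_before = 0.80
R_after = 1 − (1 − 0.80)^2 = 0.960
ΔR = 0.960 − 0.80 = 0.160

0.160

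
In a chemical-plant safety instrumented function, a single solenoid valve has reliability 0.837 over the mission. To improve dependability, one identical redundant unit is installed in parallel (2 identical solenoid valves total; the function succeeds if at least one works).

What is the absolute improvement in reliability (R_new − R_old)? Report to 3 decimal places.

R_before = 0.837
R_after = 1 − (1 − 0.837)^2 = 0.973
ΔR = 0.973 − 0.837 = 0.136

0.136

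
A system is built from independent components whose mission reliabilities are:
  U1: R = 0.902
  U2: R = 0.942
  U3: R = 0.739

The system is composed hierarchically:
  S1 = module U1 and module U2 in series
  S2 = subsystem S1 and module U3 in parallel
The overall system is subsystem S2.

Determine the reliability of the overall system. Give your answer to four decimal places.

Series (U1 and U2): 0.902000 × 0.942000 = 0.849684
Parallel ([0.849684] and U3): 1 − (1 − 0.849684)(1 − 0.739000) = 0.9608

0.9608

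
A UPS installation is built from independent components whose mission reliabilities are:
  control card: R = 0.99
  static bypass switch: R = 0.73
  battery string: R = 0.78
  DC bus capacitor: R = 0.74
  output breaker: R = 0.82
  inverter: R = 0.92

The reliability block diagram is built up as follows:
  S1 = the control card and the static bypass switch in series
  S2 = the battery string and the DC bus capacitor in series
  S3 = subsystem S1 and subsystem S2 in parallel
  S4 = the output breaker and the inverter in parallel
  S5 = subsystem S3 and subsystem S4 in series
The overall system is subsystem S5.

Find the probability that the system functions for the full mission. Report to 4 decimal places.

0.8700

Series (control card and static bypass switch): 0.990000 × 0.730000 = 0.722700
Series (battery string and DC bus capacitor): 0.780000 × 0.740000 = 0.577200
Parallel ([0.722700] and [0.577200]): 1 − (1 − 0.722700)(1 − 0.577200) = 0.882758
Parallel (output breaker and inverter): 1 − (1 − 0.820000)(1 − 0.920000) = 0.985600
Series ([0.882758] and [0.985600]): 0.882758 × 0.985600 = 0.8700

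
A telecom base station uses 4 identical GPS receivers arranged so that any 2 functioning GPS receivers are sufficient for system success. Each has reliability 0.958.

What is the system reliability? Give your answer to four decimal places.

0.9997

R = Σ_{i=2}^{4} C(4,i) p^i (1−p)^{4−i} with p = 0.958
C(4,2)·0.958^2·0.042^2 = 0.009714
C(4,3)·0.958^3·0.042^1 = 0.147709
C(4,4)·0.958^4·0.042^0 = 0.842291
Sum = 0.9997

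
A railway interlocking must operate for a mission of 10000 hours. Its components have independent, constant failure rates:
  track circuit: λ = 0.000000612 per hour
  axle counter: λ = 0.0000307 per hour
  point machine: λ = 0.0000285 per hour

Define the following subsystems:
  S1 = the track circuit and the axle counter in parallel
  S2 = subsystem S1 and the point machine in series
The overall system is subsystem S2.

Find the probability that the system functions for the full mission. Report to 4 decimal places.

0.7508

R(track circuit) = exp(−0.000000612 × 10000) = 0.993899
R(axle counter) = exp(−0.0000307 × 10000) = 0.735651
R(point machine) = exp(−0.0000285 × 10000) = 0.752014
Parallel (track circuit and axle counter): 1 − (1 − 0.993899)(1 − 0.735651) = 0.998387
Series ([0.998387] and point machine): 0.998387 × 0.752014 = 0.7508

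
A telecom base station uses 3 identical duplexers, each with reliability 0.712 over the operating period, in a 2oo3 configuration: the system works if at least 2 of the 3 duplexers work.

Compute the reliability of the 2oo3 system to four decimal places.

0.7989

R = Σ_{i=2}^{3} C(3,i) p^i (1−p)^{3−i} with p = 0.712
C(3,2)·0.712^2·0.288^1 = 0.438000
C(3,3)·0.712^3·0.288^0 = 0.360944
Sum = 0.7989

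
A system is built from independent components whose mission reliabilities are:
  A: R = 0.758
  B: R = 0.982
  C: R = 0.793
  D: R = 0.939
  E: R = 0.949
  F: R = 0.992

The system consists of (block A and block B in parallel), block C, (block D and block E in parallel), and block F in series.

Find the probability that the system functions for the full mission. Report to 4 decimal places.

0.7808

Parallel (A and B): 1 − (1 − 0.758000)(1 − 0.982000) = 0.995644
Parallel (D and E): 1 − (1 − 0.939000)(1 − 0.949000) = 0.996889
Series ([0.995644], C, [0.996889], and F): 0.995644 × 0.793000 × 0.996889 × 0.992000 = 0.7808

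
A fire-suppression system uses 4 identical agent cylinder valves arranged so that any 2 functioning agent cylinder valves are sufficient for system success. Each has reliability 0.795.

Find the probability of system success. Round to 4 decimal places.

0.9708

R = Σ_{i=2}^{4} C(4,i) p^i (1−p)^{4−i} with p = 0.795
C(4,2)·0.795^2·0.205^2 = 0.159365
C(4,3)·0.795^3·0.205^1 = 0.412017
C(4,4)·0.795^4·0.205^0 = 0.399456
Sum = 0.9708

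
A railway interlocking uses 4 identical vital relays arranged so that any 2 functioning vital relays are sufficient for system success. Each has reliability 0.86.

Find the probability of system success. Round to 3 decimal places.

0.990

R = Σ_{i=2}^{4} C(4,i) p^i (1−p)^{4−i} with p = 0.86
C(4,2)·0.86^2·0.14^2 = 0.08698
C(4,3)·0.86^3·0.14^1 = 0.35619
C(4,4)·0.86^4·0.14^0 = 0.54701
Sum = 0.990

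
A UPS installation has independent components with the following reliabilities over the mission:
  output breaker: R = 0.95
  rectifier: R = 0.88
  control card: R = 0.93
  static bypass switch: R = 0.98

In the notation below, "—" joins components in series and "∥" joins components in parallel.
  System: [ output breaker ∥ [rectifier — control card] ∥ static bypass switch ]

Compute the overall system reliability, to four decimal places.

0.9998

Series (rectifier and control card): 0.880000 × 0.930000 = 0.818400
Parallel (output breaker, [0.818400], and static bypass switch): 1 − (1 − 0.950000)(1 − 0.818400)(1 − 0.980000) = 0.9998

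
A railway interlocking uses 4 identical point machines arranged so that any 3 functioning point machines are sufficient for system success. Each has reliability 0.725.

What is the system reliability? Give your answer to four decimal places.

0.6955

R = Σ_{i=3}^{4} C(4,i) p^i (1−p)^{4−i} with p = 0.725
C(4,3)·0.725^3·0.275^1 = 0.419186
C(4,4)·0.725^4·0.275^0 = 0.276282
Sum = 0.6955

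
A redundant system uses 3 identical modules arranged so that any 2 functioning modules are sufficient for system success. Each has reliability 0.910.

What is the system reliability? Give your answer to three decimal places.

R = Σ_{i=2}^{3} C(3,i) p^i (1−p)^{3−i} with p = 0.910
C(3,2)·0.910^2·0.090^1 = 0.22359
C(3,3)·0.910^3·0.090^0 = 0.75357
Sum = 0.977

0.977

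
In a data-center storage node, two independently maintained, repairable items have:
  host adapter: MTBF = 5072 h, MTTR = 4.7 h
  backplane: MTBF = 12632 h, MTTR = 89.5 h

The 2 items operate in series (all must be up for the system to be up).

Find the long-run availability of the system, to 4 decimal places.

0.9920

A(host adapter) = MTBF/(MTBF+MTTR) = 5072/(5072+4.7) = 0.999074
A(backplane) = MTBF/(MTBF+MTTR) = 12632/(12632+89.5) = 0.992965
Series availability: 0.999074 × 0.992965 = 0.9920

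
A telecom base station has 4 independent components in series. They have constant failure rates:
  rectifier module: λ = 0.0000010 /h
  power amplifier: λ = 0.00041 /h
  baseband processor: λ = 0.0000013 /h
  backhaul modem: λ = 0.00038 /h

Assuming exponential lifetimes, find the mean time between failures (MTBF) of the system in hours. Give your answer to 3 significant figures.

1260

Series of exponential components: λ_sys = Σ λ_i
λ_sys = 0.0000010 + 0.00041 + 0.0000013 + 0.00038 = 7.9230e-04 /h
MTBF = 1 / λ_sys = 1260 h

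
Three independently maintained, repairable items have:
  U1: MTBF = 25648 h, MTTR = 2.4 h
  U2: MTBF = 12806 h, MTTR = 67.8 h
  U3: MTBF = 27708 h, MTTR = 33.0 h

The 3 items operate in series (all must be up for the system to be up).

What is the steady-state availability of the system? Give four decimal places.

0.9935

A(U1) = MTBF/(MTBF+MTTR) = 25648/(25648+2.4) = 0.999906
A(U2) = MTBF/(MTBF+MTTR) = 12806/(12806+67.8) = 0.994733
A(U3) = MTBF/(MTBF+MTTR) = 27708/(27708+33.0) = 0.998810
Series availability: 0.999906 × 0.994733 × 0.998810 = 0.9935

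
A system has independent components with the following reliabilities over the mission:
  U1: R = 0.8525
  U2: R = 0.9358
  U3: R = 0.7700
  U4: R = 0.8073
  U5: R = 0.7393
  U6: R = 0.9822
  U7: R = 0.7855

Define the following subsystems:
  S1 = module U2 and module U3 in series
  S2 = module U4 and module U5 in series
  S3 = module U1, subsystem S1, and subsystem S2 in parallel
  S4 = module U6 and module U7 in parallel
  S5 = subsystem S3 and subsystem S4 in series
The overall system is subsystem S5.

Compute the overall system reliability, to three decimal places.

Series (U2 and U3): 0.93580 × 0.77000 = 0.72057
Series (U4 and U5): 0.80730 × 0.73930 = 0.59684
Parallel (U1, [0.72057], and [0.59684]): 1 − (1 − 0.85250)(1 − 0.72057)(1 − 0.59684) = 0.98338
Parallel (U6 and U7): 1 − (1 − 0.98220)(1 − 0.78550) = 0.99618
Series ([0.98338] and [0.99618]): 0.98338 × 0.99618 = 0.980

0.980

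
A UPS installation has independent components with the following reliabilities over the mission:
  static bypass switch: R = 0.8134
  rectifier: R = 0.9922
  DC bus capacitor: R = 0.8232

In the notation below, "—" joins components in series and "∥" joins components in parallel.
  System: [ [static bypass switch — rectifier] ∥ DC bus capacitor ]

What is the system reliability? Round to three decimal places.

Series (static bypass switch and rectifier): 0.81340 × 0.99220 = 0.80706
Parallel ([0.80706] and DC bus capacitor): 1 − (1 − 0.80706)(1 − 0.82320) = 0.966

0.966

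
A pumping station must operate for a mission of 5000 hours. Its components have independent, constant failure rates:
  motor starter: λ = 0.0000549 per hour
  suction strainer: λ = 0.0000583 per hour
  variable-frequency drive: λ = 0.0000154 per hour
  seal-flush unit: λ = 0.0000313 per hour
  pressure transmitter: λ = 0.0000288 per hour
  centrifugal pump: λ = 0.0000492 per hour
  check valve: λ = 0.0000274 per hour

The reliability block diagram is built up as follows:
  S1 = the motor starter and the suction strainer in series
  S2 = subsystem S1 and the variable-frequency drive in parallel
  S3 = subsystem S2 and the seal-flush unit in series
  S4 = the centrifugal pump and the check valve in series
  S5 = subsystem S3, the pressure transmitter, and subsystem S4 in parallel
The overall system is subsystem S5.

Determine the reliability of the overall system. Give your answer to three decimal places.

R(motor starter) = exp(−0.0000549 × 5000) = 0.75995
R(suction strainer) = exp(−0.0000583 × 5000) = 0.74714
R(variable-frequency drive) = exp(−0.0000154 × 5000) = 0.92589
R(seal-flush unit) = exp(−0.0000313 × 5000) = 0.85513
R(pressure transmitter) = exp(−0.0000288 × 5000) = 0.86589
R(centrifugal pump) = exp(−0.0000492 × 5000) = 0.78192
R(check valve) = exp(−0.0000274 × 5000) = 0.87197
Series (motor starter and suction strainer): 0.75995 × 0.74714 = 0.56779
Parallel ([0.56779] and variable-frequency drive): 1 − (1 − 0.56779)(1 − 0.92589) = 0.96797
Series ([0.96797] and seal-flush unit): 0.96797 × 0.85513 = 0.82774
Series (centrifugal pump and check valve): 0.78192 × 0.87197 = 0.68181
Parallel ([0.82774], pressure transmitter, and [0.68181]): 1 − (1 − 0.82774)(1 − 0.86589)(1 − 0.68181) = 0.993

0.993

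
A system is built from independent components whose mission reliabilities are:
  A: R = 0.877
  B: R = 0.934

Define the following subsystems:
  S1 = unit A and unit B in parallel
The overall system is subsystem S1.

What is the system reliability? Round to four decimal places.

Parallel (A and B): 1 − (1 − 0.877000)(1 − 0.934000) = 0.9919

0.9919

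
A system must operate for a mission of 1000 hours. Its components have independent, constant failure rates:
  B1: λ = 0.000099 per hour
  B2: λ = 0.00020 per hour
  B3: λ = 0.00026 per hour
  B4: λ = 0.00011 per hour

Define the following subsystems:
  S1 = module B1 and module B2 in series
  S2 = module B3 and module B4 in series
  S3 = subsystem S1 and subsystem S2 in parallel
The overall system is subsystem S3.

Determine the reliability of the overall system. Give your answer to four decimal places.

0.9201

R(B1) = exp(−0.000099 × 1000) = 0.905743
R(B2) = exp(−0.00020 × 1000) = 0.818731
R(B3) = exp(−0.00026 × 1000) = 0.771052
R(B4) = exp(−0.00011 × 1000) = 0.895834
Series (B1 and B2): 0.905743 × 0.818731 = 0.741560
Series (B3 and B4): 0.771052 × 0.895834 = 0.690735
Parallel ([0.741560] and [0.690735]): 1 − (1 − 0.741560)(1 − 0.690735) = 0.9201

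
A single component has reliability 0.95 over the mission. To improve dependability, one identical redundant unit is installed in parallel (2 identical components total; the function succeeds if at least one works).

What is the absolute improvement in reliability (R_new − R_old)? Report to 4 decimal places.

0.0475

R_before = 0.95
R_after = 1 − (1 − 0.95)^2 = 0.9975
ΔR = 0.9975 − 0.95 = 0.0475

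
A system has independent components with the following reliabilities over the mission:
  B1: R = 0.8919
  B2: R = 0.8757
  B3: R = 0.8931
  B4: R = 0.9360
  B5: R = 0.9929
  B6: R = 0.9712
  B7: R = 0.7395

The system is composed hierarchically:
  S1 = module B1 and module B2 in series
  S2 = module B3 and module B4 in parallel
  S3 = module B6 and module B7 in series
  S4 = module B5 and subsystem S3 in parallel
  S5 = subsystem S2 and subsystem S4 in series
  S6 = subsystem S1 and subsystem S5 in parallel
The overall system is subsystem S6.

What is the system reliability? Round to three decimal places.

Series (B1 and B2): 0.89190 × 0.87570 = 0.78104
Parallel (B3 and B4): 1 − (1 − 0.89310)(1 − 0.93600) = 0.99316
Series (B6 and B7): 0.97120 × 0.73950 = 0.71820
Parallel (B5 and [0.71820]): 1 − (1 − 0.99290)(1 − 0.71820) = 0.99800
Series ([0.99316] and [0.99800]): 0.99316 × 0.99800 = 0.99117
Parallel ([0.78104] and [0.99117]): 1 − (1 − 0.78104)(1 − 0.99117) = 0.998

0.998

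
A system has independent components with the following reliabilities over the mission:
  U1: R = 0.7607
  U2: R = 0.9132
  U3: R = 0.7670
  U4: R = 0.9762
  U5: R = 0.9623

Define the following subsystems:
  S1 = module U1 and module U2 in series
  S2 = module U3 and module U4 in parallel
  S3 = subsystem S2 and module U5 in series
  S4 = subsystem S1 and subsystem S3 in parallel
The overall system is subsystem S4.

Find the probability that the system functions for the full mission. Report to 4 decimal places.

0.9869

Series (U1 and U2): 0.760700 × 0.913200 = 0.694671
Parallel (U3 and U4): 1 − (1 − 0.767000)(1 − 0.976200) = 0.994455
Series ([0.994455] and U5): 0.994455 × 0.962300 = 0.956964
Parallel ([0.694671] and [0.956964]): 1 − (1 − 0.694671)(1 − 0.956964) = 0.9869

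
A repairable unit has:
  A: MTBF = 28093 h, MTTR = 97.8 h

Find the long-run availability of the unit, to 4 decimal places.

A(A) = MTBF/(MTBF+MTTR) = 28093/(28093+97.8) = 0.9965

0.9965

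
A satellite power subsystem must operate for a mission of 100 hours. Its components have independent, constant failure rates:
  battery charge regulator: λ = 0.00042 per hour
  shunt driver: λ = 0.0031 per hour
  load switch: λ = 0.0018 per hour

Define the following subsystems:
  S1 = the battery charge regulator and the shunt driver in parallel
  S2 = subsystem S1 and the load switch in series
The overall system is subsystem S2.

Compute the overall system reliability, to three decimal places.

R(battery charge regulator) = exp(−0.00042 × 100) = 0.95887
R(shunt driver) = exp(−0.0031 × 100) = 0.73345
R(load switch) = exp(−0.0018 × 100) = 0.83527
Parallel (battery charge regulator and shunt driver): 1 − (1 − 0.95887)(1 − 0.73345) = 0.98904
Series ([0.98904] and load switch): 0.98904 × 0.83527 = 0.826

0.826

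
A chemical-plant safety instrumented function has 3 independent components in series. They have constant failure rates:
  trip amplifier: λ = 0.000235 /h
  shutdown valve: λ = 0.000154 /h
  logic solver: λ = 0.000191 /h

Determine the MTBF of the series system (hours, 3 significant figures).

1720

Series of exponential components: λ_sys = Σ λ_i
λ_sys = 0.000235 + 0.000154 + 0.000191 = 5.8000e-04 /h
MTBF = 1 / λ_sys = 1720 h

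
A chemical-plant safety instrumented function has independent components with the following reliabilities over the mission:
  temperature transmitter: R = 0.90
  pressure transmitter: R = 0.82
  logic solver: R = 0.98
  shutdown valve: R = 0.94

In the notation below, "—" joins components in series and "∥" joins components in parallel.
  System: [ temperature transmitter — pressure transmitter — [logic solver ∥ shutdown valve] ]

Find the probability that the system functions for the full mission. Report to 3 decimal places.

0.737

Parallel (logic solver and shutdown valve): 1 − (1 − 0.98000)(1 − 0.94000) = 0.99880
Series (temperature transmitter, pressure transmitter, and [0.99880]): 0.90000 × 0.82000 × 0.99880 = 0.737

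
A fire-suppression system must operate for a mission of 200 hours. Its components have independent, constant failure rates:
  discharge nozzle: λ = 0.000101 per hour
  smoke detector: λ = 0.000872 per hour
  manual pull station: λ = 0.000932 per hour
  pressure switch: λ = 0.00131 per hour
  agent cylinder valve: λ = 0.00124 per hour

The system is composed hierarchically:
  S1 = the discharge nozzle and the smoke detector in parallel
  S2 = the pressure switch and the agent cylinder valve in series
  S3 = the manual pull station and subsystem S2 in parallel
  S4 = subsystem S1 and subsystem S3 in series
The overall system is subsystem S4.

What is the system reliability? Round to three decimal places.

0.929

R(discharge nozzle) = exp(−0.000101 × 200) = 0.98000
R(smoke detector) = exp(−0.000872 × 200) = 0.83996
R(manual pull station) = exp(−0.000932 × 200) = 0.82994
R(pressure switch) = exp(−0.00131 × 200) = 0.76951
R(agent cylinder valve) = exp(−0.00124 × 200) = 0.78036
Parallel (discharge nozzle and smoke detector): 1 − (1 − 0.98000)(1 − 0.83996) = 0.99680
Series (pressure switch and agent cylinder valve): 0.76951 × 0.78036 = 0.60049
Parallel (manual pull station and [0.60049]): 1 − (1 − 0.82994)(1 − 0.60049) = 0.93206
Series ([0.99680] and [0.93206]): 0.99680 × 0.93206 = 0.929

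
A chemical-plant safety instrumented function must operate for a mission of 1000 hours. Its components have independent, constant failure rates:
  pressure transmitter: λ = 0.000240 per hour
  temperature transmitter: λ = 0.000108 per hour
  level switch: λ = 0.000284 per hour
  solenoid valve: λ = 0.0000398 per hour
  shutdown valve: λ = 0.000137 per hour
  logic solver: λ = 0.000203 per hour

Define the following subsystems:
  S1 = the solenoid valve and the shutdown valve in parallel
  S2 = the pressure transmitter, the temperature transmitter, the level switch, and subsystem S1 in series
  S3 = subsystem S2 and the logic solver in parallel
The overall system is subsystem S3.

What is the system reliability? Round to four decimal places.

R(pressure transmitter) = exp(−0.000240 × 1000) = 0.786628
R(temperature transmitter) = exp(−0.000108 × 1000) = 0.897628
R(level switch) = exp(−0.000284 × 1000) = 0.752767
R(solenoid valve) = exp(−0.0000398 × 1000) = 0.960982
R(shutdown valve) = exp(−0.000137 × 1000) = 0.871970
R(logic solver) = exp(−0.000203 × 1000) = 0.816278
Parallel (solenoid valve and shutdown valve): 1 − (1 − 0.960982)(1 − 0.871970) = 0.995005
Series (pressure transmitter, temperature transmitter, level switch, and [0.995005]): 0.786628 × 0.897628 × 0.752767 × 0.995005 = 0.528873
Parallel ([0.528873] and logic solver): 1 − (1 − 0.528873)(1 − 0.816278) = 0.9134

0.9134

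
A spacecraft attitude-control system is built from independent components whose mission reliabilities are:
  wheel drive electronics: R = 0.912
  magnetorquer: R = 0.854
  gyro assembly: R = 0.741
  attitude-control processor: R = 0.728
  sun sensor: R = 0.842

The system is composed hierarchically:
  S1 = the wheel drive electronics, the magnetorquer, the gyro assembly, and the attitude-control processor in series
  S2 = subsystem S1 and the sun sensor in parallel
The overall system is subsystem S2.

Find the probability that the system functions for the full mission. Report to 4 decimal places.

0.9084

Series (wheel drive electronics, magnetorquer, gyro assembly, and attitude-control processor): 0.912000 × 0.854000 × 0.741000 × 0.728000 = 0.420148
Parallel ([0.420148] and sun sensor): 1 − (1 − 0.420148)(1 − 0.842000) = 0.9084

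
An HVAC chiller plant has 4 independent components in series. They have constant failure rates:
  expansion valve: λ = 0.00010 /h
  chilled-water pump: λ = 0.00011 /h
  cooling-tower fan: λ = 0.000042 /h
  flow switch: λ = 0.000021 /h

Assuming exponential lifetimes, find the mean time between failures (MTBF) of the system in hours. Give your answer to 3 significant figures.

Series of exponential components: λ_sys = Σ λ_i
λ_sys = 0.00010 + 0.00011 + 0.000042 + 0.000021 = 2.7300e-04 /h
MTBF = 1 / λ_sys = 3660 h

3660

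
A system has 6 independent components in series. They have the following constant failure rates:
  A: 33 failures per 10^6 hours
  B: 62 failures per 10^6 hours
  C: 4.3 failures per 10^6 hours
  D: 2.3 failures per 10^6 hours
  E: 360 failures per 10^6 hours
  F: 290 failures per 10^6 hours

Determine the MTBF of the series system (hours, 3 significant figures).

1330

Series of exponential components: λ_sys = Σ λ_i
λ_sys = 0.000033 + 0.000062 + 0.0000043 + 0.0000023 + 0.00036 + 0.00029 = 7.5160e-04 /h
MTBF = 1 / λ_sys = 1330 h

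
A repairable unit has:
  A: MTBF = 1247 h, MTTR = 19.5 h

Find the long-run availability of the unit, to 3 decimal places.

0.985

A(A) = MTBF/(MTBF+MTTR) = 1247/(1247+19.5) = 0.985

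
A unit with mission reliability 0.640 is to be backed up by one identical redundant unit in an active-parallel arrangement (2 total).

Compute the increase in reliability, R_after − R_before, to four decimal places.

0.2304

R_before = 0.640
R_after = 1 − (1 − 0.640)^2 = 0.8704
ΔR = 0.8704 − 0.640 = 0.2304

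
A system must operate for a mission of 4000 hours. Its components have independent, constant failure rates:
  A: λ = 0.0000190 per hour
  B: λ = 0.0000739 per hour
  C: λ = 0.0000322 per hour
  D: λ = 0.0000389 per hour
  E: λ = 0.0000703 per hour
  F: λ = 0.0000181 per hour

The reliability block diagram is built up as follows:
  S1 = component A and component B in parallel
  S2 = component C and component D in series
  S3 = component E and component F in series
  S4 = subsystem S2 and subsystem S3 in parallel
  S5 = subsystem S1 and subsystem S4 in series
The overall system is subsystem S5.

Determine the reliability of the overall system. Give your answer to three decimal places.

0.909

R(A) = exp(−0.0000190 × 4000) = 0.92682
R(B) = exp(−0.0000739 × 4000) = 0.74409
R(C) = exp(−0.0000322 × 4000) = 0.87915
R(D) = exp(−0.0000389 × 4000) = 0.85590
R(E) = exp(−0.0000703 × 4000) = 0.75488
R(F) = exp(−0.0000181 × 4000) = 0.93016
Parallel (A and B): 1 − (1 − 0.92682)(1 − 0.74409) = 0.98127
Series (C and D): 0.87915 × 0.85590 = 0.75246
Series (E and F): 0.75488 × 0.93016 = 0.70216
Parallel ([0.75246] and [0.70216]): 1 − (1 − 0.75246)(1 − 0.70216) = 0.92627
Series ([0.98127] and [0.92627]): 0.98127 × 0.92627 = 0.909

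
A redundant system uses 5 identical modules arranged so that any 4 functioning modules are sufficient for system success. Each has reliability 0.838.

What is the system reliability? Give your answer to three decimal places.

0.813

R = Σ_{i=4}^{5} C(5,i) p^i (1−p)^{5−i} with p = 0.838
C(5,4)·0.838^4·0.162^1 = 0.39945
C(5,5)·0.838^5·0.162^0 = 0.41326
Sum = 0.813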